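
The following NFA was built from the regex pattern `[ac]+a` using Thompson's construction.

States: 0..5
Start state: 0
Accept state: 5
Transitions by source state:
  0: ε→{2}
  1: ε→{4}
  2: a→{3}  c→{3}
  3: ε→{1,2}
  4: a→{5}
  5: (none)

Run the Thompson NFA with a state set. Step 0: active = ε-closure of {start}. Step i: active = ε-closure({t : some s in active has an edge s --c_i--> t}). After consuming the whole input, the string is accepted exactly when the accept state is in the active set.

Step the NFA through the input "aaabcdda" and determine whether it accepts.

initial (ε-close {0}): {0,2}
'a' @ 1: {1,2,3,4}
'a' @ 2: {1,2,3,4,5}  [accepting]
'a' @ 3: {1,2,3,4,5}  [accepting]
'b' @ 4: {}  — state set empty
rest 'cdda' ignored (set empty)
final: {}; accept 5 not in set

Answer: REJECT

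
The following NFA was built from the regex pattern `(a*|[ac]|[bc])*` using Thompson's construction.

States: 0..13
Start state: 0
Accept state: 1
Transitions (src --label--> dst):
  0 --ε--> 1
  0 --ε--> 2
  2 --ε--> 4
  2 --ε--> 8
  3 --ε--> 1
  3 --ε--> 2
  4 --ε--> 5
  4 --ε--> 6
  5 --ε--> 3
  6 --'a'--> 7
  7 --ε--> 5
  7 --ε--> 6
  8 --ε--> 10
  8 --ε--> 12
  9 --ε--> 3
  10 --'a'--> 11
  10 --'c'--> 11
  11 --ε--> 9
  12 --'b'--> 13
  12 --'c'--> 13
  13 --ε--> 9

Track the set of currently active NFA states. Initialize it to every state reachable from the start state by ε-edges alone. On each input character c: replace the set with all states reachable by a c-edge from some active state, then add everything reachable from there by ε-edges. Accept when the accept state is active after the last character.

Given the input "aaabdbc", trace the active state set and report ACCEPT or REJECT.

S₀ = ε-closure({0}) = {0,1,2,3,4,5,6,8,10,12}
'a' @ 1: {1,2,3,4,5,6,7,8,9,10,11,12}  ✓accept
'a' @ 2: {1,2,3,4,5,6,7,8,9,10,11,12}  ✓accept
'a' @ 3: {1,2,3,4,5,6,7,8,9,10,11,12}  ✓accept
'b' @ 4: {1,2,3,4,5,6,8,9,10,12,13}  ✓accept
'd' @ 5: {}  — dead — no transitions
rest 'bc' ignored (set empty)
final: {}; accept 1 not in set

Answer: REJECT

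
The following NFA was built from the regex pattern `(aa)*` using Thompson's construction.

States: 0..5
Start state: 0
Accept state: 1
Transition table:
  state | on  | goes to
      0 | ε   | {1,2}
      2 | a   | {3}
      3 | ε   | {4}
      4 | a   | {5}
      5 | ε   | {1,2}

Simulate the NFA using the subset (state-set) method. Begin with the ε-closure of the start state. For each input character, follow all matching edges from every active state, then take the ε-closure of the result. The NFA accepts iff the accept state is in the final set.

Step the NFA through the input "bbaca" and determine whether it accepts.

S₀ = ε-closure({0}) = {0,1,2}
'b' @ 1: {}  — state set empty
rest 'baca' ignored (set empty)
end set {} — state 1 not in

Answer: REJECT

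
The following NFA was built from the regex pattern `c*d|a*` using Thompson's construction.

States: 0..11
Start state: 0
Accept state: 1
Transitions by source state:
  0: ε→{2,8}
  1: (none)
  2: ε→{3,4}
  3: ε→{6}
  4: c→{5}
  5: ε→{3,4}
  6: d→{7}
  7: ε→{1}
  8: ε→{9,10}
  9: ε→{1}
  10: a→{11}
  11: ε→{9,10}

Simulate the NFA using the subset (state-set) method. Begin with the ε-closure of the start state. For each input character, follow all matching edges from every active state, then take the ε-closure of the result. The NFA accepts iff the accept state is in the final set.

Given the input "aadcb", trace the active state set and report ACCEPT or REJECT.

Answer: REJECT

Trace:
initial (ε-close {0}): {0,1,2,3,4,6,8,9,10}
'a' @ 1: {1,9,10,11}  [accepting]
'a' @ 2: {1,9,10,11}  [accepting]
'd' @ 3: {}  — no active states
rest 'cb' ignored (set empty)
end set {} — state 1 not in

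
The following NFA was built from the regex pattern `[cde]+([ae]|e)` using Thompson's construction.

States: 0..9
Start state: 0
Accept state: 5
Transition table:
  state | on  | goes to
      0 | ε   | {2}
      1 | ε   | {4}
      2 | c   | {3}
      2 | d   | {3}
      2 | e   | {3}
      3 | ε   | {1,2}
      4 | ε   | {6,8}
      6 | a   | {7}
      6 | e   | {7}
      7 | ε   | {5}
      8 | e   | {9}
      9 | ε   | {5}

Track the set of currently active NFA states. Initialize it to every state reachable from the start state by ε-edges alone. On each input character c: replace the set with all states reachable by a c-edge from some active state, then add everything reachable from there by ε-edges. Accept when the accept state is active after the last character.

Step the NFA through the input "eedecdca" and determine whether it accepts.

start: ε-closure({0}) = {0,2}
'e' @ 1: {1,2,3,4,6,8}
'e' @ 2: {1,2,3,4,5,6,7,8,9}  ✓accept
'd' @ 3: {1,2,3,4,6,8}
'e' @ 4: {1,2,3,4,5,6,7,8,9}  ✓accept
'c' @ 5: {1,2,3,4,6,8}
'd' @ 6: {1,2,3,4,6,8}
'c' @ 7: {1,2,3,4,6,8}
'a' @ 8: {5,7}  ✓accept
final: {5,7}; accept 5 in set

Answer: ACCEPT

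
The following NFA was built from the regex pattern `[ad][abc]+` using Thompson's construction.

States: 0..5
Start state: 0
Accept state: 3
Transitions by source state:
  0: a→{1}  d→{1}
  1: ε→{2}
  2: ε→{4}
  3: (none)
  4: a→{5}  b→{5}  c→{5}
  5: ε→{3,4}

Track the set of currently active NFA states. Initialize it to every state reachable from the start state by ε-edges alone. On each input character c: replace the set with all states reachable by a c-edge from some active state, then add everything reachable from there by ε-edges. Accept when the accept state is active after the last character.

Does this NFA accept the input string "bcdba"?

start: ε-closure({0}) = {0}
'b' @ 1: {}  — state set empty
rest 'cdba' ignored (set empty)
final: {}; accept 3 not in set

Answer: REJECT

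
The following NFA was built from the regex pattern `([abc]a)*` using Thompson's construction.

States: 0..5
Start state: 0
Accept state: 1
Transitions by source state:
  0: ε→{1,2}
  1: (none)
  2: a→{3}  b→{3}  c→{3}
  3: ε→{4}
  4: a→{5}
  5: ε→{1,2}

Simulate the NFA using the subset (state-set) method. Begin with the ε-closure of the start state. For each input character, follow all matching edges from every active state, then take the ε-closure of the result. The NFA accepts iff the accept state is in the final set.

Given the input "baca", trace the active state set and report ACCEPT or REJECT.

initial (ε-close {0}): {0,1,2}
'b' @ 1: {3,4}
'a' @ 2: {1,2,5}  [accepting]
'c' @ 3: {3,4}
'a' @ 4: {1,2,5}  [accepting]
final: {1,2,5}; accept 1 in set

Answer: ACCEPT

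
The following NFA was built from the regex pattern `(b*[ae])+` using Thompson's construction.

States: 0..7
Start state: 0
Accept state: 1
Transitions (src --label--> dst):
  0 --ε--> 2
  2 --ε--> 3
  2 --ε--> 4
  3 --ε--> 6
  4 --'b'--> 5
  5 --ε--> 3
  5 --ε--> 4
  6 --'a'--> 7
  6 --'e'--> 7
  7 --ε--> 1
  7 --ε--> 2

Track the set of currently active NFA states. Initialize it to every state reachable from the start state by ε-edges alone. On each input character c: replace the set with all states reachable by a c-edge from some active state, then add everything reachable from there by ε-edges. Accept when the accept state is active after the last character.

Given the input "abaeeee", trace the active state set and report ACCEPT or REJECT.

Answer: ACCEPT

Steps:
initial (ε-close {0}): {0,2,3,4,6}
'a' @ 1: {1,2,3,4,6,7}  ✓accept
'b' @ 2: {3,4,5,6}
'a' @ 3: {1,2,3,4,6,7}  ✓accept
'e' @ 4: {1,2,3,4,6,7}  ✓accept
'e' @ 5: {1,2,3,4,6,7}  ✓accept
'e' @ 6: {1,2,3,4,6,7}  ✓accept
'e' @ 7: {1,2,3,4,6,7}  ✓accept
end set {1,2,3,4,6,7} — state 1 in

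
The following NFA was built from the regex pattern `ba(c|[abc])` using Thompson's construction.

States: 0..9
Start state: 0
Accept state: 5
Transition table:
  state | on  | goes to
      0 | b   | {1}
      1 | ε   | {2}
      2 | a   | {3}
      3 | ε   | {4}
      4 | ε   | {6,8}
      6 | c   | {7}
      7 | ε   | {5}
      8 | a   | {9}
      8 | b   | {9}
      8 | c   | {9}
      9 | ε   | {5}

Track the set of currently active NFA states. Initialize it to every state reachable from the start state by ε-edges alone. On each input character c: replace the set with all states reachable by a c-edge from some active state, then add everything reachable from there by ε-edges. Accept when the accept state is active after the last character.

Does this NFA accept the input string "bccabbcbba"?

Answer: REJECT

Trace:
S₀ = ε-closure({0}) = {0}
'b' @ 1: {1,2}
'c' @ 2: {}  — dead — no transitions
rest 'cabbcbba' ignored (set empty)
end set {} — state 5 not in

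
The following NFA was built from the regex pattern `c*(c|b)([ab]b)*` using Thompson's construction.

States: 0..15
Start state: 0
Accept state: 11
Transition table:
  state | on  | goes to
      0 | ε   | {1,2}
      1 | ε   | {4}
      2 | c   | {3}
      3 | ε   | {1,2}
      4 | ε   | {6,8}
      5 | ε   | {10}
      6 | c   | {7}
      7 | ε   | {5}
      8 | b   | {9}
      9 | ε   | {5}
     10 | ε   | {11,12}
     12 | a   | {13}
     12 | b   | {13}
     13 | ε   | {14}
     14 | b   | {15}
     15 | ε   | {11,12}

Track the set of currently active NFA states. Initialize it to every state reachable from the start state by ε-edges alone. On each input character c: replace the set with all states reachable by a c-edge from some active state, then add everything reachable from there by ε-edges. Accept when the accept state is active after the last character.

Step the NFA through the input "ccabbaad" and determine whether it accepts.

Answer: REJECT

Trace:
S₀ = ε-closure({0}) = {0,1,2,4,6,8}
'c' @ 1: {1,2,3,4,5,6,7,8,10,11,12}  [accepting]
'c' @ 2: {1,2,3,4,5,6,7,8,10,11,12}  [accepting]
'a' @ 3: {13,14}
'b' @ 4: {11,12,15}  [accepting]
'b' @ 5: {13,14}
'a' @ 6: {}  — state set empty
rest 'ad' ignored (set empty)
final: {}; accept 11 not in set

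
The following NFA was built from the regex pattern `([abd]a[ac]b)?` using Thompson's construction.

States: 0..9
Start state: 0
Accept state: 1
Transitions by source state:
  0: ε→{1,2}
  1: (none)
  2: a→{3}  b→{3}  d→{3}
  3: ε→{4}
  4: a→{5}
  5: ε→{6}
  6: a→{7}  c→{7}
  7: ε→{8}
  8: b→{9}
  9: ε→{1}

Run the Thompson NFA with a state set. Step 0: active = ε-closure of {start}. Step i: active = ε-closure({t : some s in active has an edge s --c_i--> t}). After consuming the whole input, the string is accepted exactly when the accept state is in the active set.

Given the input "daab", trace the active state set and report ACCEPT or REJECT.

Answer: ACCEPT

Trace:
initial (ε-close {0}): {0,1,2}
'd' @ 1: {3,4}
'a' @ 2: {5,6}
'a' @ 3: {7,8}
'b' @ 4: {1,9}  ✓accept
after full input: {1,9}  (accept=1 in)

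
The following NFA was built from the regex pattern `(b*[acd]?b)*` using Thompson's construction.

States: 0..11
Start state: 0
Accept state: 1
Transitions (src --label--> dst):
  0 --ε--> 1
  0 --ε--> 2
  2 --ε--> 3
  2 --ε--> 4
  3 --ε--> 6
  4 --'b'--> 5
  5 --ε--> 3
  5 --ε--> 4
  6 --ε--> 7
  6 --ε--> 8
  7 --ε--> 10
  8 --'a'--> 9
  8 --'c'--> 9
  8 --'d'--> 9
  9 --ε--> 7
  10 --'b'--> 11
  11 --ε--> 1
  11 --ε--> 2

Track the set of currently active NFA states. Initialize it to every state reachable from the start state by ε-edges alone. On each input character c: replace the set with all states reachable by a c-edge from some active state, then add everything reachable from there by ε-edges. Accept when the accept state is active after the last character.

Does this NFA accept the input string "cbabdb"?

Answer: ACCEPT

Steps:
start: ε-closure({0}) = {0,1,2,3,4,6,7,8,10}
'c' @ 1: {7,9,10}
'b' @ 2: {1,2,3,4,6,7,8,10,11}  [accepting]
'a' @ 3: {7,9,10}
'b' @ 4: {1,2,3,4,6,7,8,10,11}  [accepting]
'd' @ 5: {7,9,10}
'b' @ 6: {1,2,3,4,6,7,8,10,11}  [accepting]
after full input: {1,2,3,4,6,7,8,10,11}  (accept=1 in)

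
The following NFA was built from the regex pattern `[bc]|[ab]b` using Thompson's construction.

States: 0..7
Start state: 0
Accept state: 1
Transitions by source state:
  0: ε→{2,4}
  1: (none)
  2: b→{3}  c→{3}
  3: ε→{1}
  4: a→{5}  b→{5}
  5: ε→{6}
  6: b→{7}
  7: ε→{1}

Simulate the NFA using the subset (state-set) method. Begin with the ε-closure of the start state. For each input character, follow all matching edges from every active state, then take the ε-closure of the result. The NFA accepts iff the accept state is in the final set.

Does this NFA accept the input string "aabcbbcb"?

start: ε-closure({0}) = {0,2,4}
'a' @ 1: {5,6}
'a' @ 2: {}  — state set empty
rest 'bcbbcb' ignored (set empty)
after full input: {}  (accept=1 not in)

Answer: REJECT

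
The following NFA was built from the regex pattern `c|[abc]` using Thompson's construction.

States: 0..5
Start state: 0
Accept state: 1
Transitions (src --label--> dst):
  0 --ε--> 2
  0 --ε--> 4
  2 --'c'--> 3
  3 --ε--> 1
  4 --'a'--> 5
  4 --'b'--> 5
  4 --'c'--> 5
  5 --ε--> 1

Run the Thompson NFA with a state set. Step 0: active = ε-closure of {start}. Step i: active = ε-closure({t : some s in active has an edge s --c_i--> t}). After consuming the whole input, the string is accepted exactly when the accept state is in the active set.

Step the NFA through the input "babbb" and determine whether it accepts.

start: ε-closure({0}) = {0,2,4}
'b' @ 1: {1,5}  [accepting]
'a' @ 2: {}  — dead — no transitions
rest 'bbb' ignored (set empty)
final: {}; accept 1 not in set

Answer: REJECT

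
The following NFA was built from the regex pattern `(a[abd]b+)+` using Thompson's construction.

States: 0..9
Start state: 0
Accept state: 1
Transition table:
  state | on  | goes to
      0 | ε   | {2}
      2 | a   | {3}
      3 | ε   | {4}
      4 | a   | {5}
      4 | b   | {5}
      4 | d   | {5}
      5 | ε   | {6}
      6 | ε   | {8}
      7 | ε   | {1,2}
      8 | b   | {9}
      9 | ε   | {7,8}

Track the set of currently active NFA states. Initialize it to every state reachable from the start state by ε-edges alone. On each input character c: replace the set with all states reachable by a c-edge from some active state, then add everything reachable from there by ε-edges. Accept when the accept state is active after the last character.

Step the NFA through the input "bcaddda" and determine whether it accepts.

Answer: REJECT

Trace:
start: ε-closure({0}) = {0,2}
'b' @ 1: {}  — no active states
rest 'caddda' ignored (set empty)
final: {}; accept 1 not in set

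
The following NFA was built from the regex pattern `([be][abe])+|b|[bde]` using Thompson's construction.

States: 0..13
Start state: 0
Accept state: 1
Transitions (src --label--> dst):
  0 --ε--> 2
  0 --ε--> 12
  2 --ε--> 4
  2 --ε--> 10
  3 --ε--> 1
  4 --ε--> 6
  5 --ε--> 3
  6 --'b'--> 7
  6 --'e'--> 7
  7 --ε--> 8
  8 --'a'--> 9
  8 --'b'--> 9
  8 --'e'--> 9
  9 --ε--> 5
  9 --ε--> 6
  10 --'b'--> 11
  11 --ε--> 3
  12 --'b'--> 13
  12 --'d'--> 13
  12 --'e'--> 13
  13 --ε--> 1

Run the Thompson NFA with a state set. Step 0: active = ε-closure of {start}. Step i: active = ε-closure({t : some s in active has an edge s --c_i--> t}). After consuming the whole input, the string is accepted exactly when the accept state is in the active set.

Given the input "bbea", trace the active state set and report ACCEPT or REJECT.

Answer: ACCEPT

Steps:
S₀ = ε-closure({0}) = {0,2,4,6,10,12}
'b' @ 1: {1,3,7,8,11,13}  ✓accept
'b' @ 2: {1,3,5,6,9}  ✓accept
'e' @ 3: {7,8}
'a' @ 4: {1,3,5,6,9}  ✓accept
end set {1,3,5,6,9} — state 1 in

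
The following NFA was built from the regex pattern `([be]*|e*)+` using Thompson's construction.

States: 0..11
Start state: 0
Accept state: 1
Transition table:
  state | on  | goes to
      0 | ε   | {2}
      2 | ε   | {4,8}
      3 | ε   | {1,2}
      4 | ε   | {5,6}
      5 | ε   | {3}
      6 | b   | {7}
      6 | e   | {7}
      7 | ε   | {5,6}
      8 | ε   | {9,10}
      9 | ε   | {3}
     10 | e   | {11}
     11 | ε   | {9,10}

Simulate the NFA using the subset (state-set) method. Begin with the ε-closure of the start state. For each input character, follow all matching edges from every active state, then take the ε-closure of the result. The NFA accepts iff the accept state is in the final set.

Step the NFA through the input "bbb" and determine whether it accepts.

Answer: ACCEPT

Trace:
initial (ε-close {0}): {0,1,2,3,4,5,6,8,9,10}
'b' @ 1: {1,2,3,4,5,6,7,8,9,10}  ✓accept
'b' @ 2: {1,2,3,4,5,6,7,8,9,10}  ✓accept
'b' @ 3: {1,2,3,4,5,6,7,8,9,10}  ✓accept
after full input: {1,2,3,4,5,6,7,8,9,10}  (accept=1 in)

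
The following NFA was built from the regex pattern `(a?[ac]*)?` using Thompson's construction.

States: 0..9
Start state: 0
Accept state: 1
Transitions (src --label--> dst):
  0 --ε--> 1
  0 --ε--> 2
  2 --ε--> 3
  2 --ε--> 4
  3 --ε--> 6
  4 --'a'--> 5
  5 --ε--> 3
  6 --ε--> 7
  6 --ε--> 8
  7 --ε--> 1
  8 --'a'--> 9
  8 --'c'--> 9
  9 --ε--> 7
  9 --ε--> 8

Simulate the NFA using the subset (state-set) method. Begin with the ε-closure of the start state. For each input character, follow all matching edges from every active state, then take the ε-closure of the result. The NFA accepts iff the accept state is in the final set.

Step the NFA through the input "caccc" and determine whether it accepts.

start: ε-closure({0}) = {0,1,2,3,4,6,7,8}
'c' @ 1: {1,7,8,9}  [accepting]
'a' @ 2: {1,7,8,9}  [accepting]
'c' @ 3: {1,7,8,9}  [accepting]
'c' @ 4: {1,7,8,9}  [accepting]
'c' @ 5: {1,7,8,9}  [accepting]
after full input: {1,7,8,9}  (accept=1 in)

Answer: ACCEPT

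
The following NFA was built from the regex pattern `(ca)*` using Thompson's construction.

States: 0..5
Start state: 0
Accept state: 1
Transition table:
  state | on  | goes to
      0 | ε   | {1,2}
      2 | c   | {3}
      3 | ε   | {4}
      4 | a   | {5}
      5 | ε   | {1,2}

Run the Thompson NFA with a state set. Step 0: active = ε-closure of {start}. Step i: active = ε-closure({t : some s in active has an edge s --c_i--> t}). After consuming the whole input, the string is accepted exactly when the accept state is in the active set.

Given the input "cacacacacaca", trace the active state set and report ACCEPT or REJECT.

S₀ = ε-closure({0}) = {0,1,2}
'c' @ 1: {3,4}
'a' @ 2: {1,2,5}  ✓accept
'c' @ 3: {3,4}
'a' @ 4: {1,2,5}  ✓accept
'c' @ 5: {3,4}
'a' @ 6: {1,2,5}  ✓accept
'c' @ 7: {3,4}
'a' @ 8: {1,2,5}  ✓accept
'c' @ 9: {3,4}
'a' @ 10: {1,2,5}  ✓accept
'c' @ 11: {3,4}
'a' @ 12: {1,2,5}  ✓accept
final: {1,2,5}; accept 1 in set

Answer: ACCEPT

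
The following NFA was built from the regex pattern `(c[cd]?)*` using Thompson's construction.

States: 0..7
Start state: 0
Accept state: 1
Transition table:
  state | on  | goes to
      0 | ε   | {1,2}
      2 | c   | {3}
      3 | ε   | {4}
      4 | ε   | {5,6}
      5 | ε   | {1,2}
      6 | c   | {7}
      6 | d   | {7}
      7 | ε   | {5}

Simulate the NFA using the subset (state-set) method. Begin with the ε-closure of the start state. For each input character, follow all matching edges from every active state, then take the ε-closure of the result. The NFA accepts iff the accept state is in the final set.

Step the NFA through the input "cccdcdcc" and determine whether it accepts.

start: ε-closure({0}) = {0,1,2}
'c' @ 1: {1,2,3,4,5,6}  (accept∈set)
'c' @ 2: {1,2,3,4,5,6,7}  (accept∈set)
'c' @ 3: {1,2,3,4,5,6,7}  (accept∈set)
'd' @ 4: {1,2,5,7}  (accept∈set)
'c' @ 5: {1,2,3,4,5,6}  (accept∈set)
'd' @ 6: {1,2,5,7}  (accept∈set)
'c' @ 7: {1,2,3,4,5,6}  (accept∈set)
'c' @ 8: {1,2,3,4,5,6,7}  (accept∈set)
final: {1,2,3,4,5,6,7}; accept 1 in set

Answer: ACCEPT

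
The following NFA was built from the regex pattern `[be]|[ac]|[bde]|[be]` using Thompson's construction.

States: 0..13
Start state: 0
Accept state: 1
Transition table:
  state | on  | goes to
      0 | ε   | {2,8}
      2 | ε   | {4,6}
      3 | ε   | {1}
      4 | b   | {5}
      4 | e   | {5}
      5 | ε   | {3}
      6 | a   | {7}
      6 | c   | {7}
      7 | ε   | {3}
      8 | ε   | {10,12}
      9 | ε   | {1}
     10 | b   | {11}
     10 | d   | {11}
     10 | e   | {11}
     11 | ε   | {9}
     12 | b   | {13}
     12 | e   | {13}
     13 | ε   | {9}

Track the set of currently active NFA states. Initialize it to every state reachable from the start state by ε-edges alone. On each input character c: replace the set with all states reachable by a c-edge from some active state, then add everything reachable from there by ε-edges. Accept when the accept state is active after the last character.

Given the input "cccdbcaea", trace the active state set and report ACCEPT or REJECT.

S₀ = ε-closure({0}) = {0,2,4,6,8,10,12}
'c' @ 1: {1,3,7}  [accepting]
'c' @ 2: {}  — dead — no transitions
rest 'cdbcaea' ignored (set empty)
end set {} — state 1 not in

Answer: REJECT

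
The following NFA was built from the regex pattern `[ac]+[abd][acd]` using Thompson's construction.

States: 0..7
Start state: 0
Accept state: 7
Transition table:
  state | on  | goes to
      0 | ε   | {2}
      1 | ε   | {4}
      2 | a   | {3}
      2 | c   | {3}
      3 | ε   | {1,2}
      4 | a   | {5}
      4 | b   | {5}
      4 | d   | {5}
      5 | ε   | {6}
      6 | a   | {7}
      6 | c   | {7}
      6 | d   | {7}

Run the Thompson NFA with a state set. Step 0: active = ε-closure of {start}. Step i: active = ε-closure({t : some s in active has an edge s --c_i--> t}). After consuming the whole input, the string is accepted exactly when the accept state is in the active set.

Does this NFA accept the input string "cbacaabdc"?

initial (ε-close {0}): {0,2}
'c' @ 1: {1,2,3,4}
'b' @ 2: {5,6}
'a' @ 3: {7}  (accept∈set)
'c' @ 4: {}  — dead — no transitions
rest 'aabdc' ignored (set empty)
final: {}; accept 7 not in set

Answer: REJECT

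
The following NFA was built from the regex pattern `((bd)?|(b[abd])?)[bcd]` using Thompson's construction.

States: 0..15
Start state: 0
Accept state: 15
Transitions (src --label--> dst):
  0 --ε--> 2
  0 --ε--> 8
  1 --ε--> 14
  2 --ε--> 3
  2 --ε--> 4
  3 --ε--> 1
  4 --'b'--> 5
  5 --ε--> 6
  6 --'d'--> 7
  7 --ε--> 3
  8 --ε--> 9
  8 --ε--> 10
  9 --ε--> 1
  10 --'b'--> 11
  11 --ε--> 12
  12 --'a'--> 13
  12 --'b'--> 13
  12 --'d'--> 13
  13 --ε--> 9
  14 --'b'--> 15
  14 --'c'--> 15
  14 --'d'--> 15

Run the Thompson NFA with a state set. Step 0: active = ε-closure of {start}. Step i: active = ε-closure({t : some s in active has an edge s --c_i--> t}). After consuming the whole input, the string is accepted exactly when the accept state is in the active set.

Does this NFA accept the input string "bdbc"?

Answer: REJECT

Steps:
S₀ = ε-closure({0}) = {0,1,2,3,4,8,9,10,14}
'b' @ 1: {5,6,11,12,15}  (accept∈set)
'd' @ 2: {1,3,7,9,13,14}
'b' @ 3: {15}  (accept∈set)
'c' @ 4: {}  — dead — no transitions
final: {}; accept 15 not in set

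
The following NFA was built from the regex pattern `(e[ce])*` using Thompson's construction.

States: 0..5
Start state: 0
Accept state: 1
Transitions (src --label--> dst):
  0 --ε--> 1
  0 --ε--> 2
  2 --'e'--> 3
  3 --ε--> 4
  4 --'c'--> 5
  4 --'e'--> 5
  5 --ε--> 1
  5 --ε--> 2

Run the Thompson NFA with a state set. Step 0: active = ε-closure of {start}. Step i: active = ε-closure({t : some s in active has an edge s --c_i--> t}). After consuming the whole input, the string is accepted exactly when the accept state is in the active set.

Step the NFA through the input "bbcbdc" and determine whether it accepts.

S₀ = ε-closure({0}) = {0,1,2}
'b' @ 1: {}  — state set empty
rest 'bcbdc' ignored (set empty)
final: {}; accept 1 not in set

Answer: REJECT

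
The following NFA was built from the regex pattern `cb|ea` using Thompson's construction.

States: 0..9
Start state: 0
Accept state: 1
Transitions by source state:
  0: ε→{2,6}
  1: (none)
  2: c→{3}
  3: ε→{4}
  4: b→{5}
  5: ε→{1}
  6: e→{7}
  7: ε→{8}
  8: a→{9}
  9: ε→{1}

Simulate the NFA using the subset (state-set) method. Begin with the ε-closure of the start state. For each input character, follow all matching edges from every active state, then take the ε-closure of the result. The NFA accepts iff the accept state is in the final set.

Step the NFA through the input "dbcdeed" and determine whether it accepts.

start: ε-closure({0}) = {0,2,6}
'd' @ 1: {}  — no active states
rest 'bcdeed' ignored (set empty)
after full input: {}  (accept=1 not in)

Answer: REJECT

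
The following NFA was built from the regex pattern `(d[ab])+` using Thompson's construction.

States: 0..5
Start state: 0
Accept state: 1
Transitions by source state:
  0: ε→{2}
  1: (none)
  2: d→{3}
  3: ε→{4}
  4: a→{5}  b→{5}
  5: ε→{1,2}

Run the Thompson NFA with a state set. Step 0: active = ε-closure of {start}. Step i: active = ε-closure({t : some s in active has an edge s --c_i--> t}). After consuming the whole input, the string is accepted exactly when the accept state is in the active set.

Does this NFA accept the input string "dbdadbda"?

S₀ = ε-closure({0}) = {0,2}
'd' @ 1: {3,4}
'b' @ 2: {1,2,5}  (accept∈set)
'd' @ 3: {3,4}
'a' @ 4: {1,2,5}  (accept∈set)
'd' @ 5: {3,4}
'b' @ 6: {1,2,5}  (accept∈set)
'd' @ 7: {3,4}
'a' @ 8: {1,2,5}  (accept∈set)
after full input: {1,2,5}  (accept=1 in)

Answer: ACCEPT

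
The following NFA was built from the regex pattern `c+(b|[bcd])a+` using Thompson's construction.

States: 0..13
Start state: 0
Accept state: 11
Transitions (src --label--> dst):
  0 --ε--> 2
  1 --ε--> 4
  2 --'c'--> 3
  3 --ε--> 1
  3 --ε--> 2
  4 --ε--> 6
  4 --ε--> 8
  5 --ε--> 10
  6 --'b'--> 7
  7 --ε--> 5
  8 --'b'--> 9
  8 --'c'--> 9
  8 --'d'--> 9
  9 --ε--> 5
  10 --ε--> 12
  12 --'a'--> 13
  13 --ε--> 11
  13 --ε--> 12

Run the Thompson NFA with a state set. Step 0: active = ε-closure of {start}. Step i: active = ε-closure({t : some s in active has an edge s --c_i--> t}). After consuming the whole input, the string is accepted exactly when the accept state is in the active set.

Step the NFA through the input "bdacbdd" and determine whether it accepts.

Answer: REJECT

Trace:
start: ε-closure({0}) = {0,2}
'b' @ 1: {}  — no active states
rest 'dacbdd' ignored (set empty)
after full input: {}  (accept=11 not in)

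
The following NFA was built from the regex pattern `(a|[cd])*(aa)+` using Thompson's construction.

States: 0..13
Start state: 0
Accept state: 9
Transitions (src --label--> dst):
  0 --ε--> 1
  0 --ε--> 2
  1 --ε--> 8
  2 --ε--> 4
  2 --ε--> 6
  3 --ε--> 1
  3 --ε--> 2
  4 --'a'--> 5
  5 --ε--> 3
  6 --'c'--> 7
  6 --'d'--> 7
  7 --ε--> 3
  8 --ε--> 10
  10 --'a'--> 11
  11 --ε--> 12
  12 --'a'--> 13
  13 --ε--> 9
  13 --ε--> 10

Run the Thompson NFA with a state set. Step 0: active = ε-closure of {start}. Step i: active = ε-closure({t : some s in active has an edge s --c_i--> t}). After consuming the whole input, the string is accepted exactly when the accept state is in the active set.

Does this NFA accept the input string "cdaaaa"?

Answer: ACCEPT

Steps:
initial (ε-close {0}): {0,1,2,4,6,8,10}
'c' @ 1: {1,2,3,4,6,7,8,10}
'd' @ 2: {1,2,3,4,6,7,8,10}
'a' @ 3: {1,2,3,4,5,6,8,10,11,12}
'a' @ 4: {1,2,3,4,5,6,8,9,10,11,12,13}  [accepting]
'a' @ 5: {1,2,3,4,5,6,8,9,10,11,12,13}  [accepting]
'a' @ 6: {1,2,3,4,5,6,8,9,10,11,12,13}  [accepting]
end set {1,2,3,4,5,6,8,9,10,11,12,13} — state 9 in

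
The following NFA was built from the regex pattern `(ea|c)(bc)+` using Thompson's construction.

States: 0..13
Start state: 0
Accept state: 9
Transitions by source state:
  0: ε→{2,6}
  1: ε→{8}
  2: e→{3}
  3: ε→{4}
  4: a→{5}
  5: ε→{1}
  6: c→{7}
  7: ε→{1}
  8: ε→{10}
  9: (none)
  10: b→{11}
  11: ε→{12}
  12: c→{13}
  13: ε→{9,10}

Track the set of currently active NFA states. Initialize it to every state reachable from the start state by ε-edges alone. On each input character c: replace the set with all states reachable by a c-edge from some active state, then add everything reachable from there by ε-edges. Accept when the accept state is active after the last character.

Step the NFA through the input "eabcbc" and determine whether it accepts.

Answer: ACCEPT

Trace:
initial (ε-close {0}): {0,2,6}
'e' @ 1: {3,4}
'a' @ 2: {1,5,8,10}
'b' @ 3: {11,12}
'c' @ 4: {9,10,13}  [accepting]
'b' @ 5: {11,12}
'c' @ 6: {9,10,13}  [accepting]
after full input: {9,10,13}  (accept=9 in)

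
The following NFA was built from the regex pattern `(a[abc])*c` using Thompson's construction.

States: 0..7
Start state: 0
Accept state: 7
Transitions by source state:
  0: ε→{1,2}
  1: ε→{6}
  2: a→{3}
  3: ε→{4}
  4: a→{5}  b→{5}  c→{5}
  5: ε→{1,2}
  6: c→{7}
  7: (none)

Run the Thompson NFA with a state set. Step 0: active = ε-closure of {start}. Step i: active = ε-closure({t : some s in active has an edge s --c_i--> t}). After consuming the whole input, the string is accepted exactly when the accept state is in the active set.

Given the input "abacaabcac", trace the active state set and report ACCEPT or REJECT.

S₀ = ε-closure({0}) = {0,1,2,6}
'a' @ 1: {3,4}
'b' @ 2: {1,2,5,6}
'a' @ 3: {3,4}
'c' @ 4: {1,2,5,6}
'a' @ 5: {3,4}
'a' @ 6: {1,2,5,6}
'b' @ 7: {}  — no active states
rest 'cac' ignored (set empty)
end set {} — state 7 not in

Answer: REJECT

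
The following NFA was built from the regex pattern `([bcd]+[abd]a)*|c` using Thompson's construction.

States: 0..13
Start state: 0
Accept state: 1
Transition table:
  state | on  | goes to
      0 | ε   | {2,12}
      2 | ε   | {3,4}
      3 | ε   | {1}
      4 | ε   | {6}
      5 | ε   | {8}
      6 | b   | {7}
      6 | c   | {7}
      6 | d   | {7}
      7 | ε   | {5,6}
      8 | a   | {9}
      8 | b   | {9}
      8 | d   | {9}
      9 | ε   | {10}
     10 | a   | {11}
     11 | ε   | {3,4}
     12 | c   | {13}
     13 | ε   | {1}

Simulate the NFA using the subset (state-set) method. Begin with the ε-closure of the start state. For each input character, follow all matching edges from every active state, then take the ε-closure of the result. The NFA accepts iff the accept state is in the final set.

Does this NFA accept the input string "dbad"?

initial (ε-close {0}): {0,1,2,3,4,6,12}
'd' @ 1: {5,6,7,8}
'b' @ 2: {5,6,7,8,9,10}
'a' @ 3: {1,3,4,6,9,10,11}  ✓accept
'd' @ 4: {5,6,7,8}
end set {5,6,7,8} — state 1 not in

Answer: REJECT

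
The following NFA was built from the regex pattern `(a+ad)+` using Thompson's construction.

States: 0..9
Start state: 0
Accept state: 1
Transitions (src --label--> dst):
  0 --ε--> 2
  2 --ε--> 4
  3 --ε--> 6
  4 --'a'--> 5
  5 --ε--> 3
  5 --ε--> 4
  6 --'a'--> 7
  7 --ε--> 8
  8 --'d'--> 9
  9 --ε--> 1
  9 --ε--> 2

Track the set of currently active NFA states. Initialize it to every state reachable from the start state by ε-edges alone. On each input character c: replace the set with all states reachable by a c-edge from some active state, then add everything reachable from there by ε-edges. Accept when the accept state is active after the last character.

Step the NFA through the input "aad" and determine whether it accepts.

initial (ε-close {0}): {0,2,4}
'a' @ 1: {3,4,5,6}
'a' @ 2: {3,4,5,6,7,8}
'd' @ 3: {1,2,4,9}  (accept∈set)
after full input: {1,2,4,9}  (accept=1 in)

Answer: ACCEPT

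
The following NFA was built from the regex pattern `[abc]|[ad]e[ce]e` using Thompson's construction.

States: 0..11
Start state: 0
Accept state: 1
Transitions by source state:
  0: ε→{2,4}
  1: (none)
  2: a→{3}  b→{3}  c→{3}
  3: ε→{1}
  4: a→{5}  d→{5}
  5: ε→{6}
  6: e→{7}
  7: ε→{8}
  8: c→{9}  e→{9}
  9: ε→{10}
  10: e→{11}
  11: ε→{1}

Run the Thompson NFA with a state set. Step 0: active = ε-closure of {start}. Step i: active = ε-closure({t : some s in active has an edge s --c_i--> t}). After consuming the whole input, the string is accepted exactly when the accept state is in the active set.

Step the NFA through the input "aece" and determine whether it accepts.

Answer: ACCEPT

Derivation:
start: ε-closure({0}) = {0,2,4}
'a' @ 1: {1,3,5,6}  [accepting]
'e' @ 2: {7,8}
'c' @ 3: {9,10}
'e' @ 4: {1,11}  [accepting]
after full input: {1,11}  (accept=1 in)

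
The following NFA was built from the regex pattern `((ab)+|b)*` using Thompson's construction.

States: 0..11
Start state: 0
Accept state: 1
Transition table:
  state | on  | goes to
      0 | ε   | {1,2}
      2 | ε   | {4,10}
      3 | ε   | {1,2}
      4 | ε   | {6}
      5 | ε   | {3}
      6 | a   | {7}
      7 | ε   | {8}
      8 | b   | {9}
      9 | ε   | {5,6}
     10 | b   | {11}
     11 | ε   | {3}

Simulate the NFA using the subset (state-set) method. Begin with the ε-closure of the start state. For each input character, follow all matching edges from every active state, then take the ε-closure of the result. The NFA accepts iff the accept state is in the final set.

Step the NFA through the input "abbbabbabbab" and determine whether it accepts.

Answer: ACCEPT

Trace:
start: ε-closure({0}) = {0,1,2,4,6,10}
'a' @ 1: {7,8}
'b' @ 2: {1,2,3,4,5,6,9,10}  ✓accept
'b' @ 3: {1,2,3,4,6,10,11}  ✓accept
'b' @ 4: {1,2,3,4,6,10,11}  ✓accept
'a' @ 5: {7,8}
'b' @ 6: {1,2,3,4,5,6,9,10}  ✓accept
'b' @ 7: {1,2,3,4,6,10,11}  ✓accept
'a' @ 8: {7,8}
'b' @ 9: {1,2,3,4,5,6,9,10}  ✓accept
'b' @ 10: {1,2,3,4,6,10,11}  ✓accept
'a' @ 11: {7,8}
'b' @ 12: {1,2,3,4,5,6,9,10}  ✓accept
after full input: {1,2,3,4,5,6,9,10}  (accept=1 in)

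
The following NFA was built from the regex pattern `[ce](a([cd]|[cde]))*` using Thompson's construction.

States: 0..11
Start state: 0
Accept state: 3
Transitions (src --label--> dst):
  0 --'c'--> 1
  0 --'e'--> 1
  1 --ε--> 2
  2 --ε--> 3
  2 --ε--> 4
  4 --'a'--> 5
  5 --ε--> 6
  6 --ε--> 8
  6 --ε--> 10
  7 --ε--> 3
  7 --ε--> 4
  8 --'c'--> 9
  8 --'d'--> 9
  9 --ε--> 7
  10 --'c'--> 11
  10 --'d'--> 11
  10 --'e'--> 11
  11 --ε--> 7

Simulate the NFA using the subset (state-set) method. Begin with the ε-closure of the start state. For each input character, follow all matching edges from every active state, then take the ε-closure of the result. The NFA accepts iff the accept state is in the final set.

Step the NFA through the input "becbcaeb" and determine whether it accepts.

initial (ε-close {0}): {0}
'b' @ 1: {}  — state set empty
rest 'ecbcaeb' ignored (set empty)
final: {}; accept 3 not in set

Answer: REJECT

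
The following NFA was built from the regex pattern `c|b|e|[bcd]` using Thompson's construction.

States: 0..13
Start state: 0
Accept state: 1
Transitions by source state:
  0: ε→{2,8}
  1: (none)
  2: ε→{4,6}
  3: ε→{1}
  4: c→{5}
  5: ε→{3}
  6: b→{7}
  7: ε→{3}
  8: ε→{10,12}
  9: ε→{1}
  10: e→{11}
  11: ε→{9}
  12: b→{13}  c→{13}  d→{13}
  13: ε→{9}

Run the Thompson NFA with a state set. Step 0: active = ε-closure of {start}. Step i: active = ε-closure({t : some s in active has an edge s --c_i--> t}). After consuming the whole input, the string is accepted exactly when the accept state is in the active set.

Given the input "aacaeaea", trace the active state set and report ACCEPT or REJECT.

initial (ε-close {0}): {0,2,4,6,8,10,12}
'a' @ 1: {}  — no active states
rest 'acaeaea' ignored (set empty)
end set {} — state 1 not in

Answer: REJECT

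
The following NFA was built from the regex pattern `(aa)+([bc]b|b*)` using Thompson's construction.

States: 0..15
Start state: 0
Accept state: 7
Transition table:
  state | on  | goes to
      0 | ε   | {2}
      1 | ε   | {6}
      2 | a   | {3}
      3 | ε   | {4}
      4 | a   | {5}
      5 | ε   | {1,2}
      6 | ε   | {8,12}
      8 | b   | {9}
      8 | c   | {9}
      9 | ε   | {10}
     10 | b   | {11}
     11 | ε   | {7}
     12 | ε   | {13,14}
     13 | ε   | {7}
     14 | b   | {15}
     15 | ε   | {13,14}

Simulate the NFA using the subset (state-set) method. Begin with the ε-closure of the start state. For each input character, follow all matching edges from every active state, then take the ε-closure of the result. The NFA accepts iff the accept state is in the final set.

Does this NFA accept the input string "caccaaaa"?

Answer: REJECT

Trace:
initial (ε-close {0}): {0,2}
'c' @ 1: {}  — state set empty
rest 'accaaaa' ignored (set empty)
end set {} — state 7 not in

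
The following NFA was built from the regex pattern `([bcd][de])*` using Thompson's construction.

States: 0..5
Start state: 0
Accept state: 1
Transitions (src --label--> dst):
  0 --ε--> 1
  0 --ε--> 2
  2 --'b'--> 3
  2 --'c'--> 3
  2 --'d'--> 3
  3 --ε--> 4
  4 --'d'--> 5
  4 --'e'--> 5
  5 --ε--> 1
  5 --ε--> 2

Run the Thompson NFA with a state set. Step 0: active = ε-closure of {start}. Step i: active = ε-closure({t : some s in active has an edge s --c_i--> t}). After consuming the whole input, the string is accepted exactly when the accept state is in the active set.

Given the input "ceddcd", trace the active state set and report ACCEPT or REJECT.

S₀ = ε-closure({0}) = {0,1,2}
'c' @ 1: {3,4}
'e' @ 2: {1,2,5}  [accepting]
'd' @ 3: {3,4}
'd' @ 4: {1,2,5}  [accepting]
'c' @ 5: {3,4}
'd' @ 6: {1,2,5}  [accepting]
end set {1,2,5} — state 1 in

Answer: ACCEPT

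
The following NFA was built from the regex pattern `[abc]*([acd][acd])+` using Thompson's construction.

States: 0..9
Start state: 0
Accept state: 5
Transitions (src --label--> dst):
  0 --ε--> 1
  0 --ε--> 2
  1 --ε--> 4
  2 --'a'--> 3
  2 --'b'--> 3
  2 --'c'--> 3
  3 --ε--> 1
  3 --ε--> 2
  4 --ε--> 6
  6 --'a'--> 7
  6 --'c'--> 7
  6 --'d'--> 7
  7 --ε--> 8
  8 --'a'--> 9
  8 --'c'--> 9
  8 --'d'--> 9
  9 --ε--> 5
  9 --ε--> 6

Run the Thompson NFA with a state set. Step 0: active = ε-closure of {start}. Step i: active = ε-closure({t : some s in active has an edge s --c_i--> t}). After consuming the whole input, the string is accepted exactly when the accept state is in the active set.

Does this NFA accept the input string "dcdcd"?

start: ε-closure({0}) = {0,1,2,4,6}
'd' @ 1: {7,8}
'c' @ 2: {5,6,9}  (accept∈set)
'd' @ 3: {7,8}
'c' @ 4: {5,6,9}  (accept∈set)
'd' @ 5: {7,8}
end set {7,8} — state 5 not in

Answer: REJECT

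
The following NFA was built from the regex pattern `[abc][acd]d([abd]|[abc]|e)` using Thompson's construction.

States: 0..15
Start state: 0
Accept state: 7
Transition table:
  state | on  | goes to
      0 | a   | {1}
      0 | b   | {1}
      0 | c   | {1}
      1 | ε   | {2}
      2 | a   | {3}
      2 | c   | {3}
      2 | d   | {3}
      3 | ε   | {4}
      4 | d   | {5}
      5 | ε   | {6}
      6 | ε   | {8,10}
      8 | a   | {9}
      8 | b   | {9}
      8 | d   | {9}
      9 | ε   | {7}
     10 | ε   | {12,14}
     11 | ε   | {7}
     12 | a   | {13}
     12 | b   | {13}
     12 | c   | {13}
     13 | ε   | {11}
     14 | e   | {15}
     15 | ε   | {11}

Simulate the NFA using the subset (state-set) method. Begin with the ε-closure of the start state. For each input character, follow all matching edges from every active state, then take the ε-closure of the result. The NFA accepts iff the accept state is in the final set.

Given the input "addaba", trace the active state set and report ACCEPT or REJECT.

initial (ε-close {0}): {0}
'a' @ 1: {1,2}
'd' @ 2: {3,4}
'd' @ 3: {5,6,8,10,12,14}
'a' @ 4: {7,9,11,13}  [accepting]
'b' @ 5: {}  — no active states
rest 'a' ignored (set empty)
end set {} — state 7 not in

Answer: REJECT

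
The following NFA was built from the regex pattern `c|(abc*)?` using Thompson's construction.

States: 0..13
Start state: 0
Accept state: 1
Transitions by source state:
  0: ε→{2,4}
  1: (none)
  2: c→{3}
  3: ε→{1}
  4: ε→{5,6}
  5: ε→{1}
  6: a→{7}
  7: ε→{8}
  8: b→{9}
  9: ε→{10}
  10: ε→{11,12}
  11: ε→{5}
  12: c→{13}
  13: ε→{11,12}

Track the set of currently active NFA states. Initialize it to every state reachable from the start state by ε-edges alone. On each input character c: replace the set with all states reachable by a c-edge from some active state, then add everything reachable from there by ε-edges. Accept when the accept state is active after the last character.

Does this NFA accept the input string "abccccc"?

Answer: ACCEPT

Derivation:
start: ε-closure({0}) = {0,1,2,4,5,6}
'a' @ 1: {7,8}
'b' @ 2: {1,5,9,10,11,12}  [accepting]
'c' @ 3: {1,5,11,12,13}  [accepting]
'c' @ 4: {1,5,11,12,13}  [accepting]
'c' @ 5: {1,5,11,12,13}  [accepting]
'c' @ 6: {1,5,11,12,13}  [accepting]
'c' @ 7: {1,5,11,12,13}  [accepting]
end set {1,5,11,12,13} — state 1 in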